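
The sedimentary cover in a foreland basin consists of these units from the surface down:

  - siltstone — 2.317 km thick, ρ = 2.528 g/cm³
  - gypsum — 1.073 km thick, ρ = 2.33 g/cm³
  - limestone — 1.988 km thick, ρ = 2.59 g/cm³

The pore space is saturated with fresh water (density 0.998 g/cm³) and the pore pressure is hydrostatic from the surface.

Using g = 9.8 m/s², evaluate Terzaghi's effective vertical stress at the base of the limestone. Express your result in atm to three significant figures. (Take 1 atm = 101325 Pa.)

Overburden (lithostatic) stress σ_v:
siltstone: 2528 kg/m³ × 9.8 m/s² × 2317 m = 5.740×10^7 Pa = 57.40 MPa
gypsum: 2330 kg/m³ × 9.8 m/s² × 1073 m = 2.450×10^7 Pa = 24.50 MPa
limestone: 2590 kg/m³ × 9.8 m/s² × 1988 m = 5.046×10^7 Pa = 50.46 MPa
Total = 57.40 + 24.50 + 50.46 = 132.36 MPa
Pore pressure P_p = 998 kg/m³ × 9.8 m/s² × 5378 m = 5.260×10^7 Pa = 52.60 MPa
Effective stress σ' = σ_v − P_p = 132.4 − 52.60 = 79.764 MPa = 787.21 atm

787 atm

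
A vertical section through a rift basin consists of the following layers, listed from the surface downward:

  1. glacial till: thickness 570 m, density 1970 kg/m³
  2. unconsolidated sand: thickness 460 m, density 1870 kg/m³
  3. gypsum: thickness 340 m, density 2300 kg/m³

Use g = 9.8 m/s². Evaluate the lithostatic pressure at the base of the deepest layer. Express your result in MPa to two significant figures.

27 MPa

glacial till: 1970 kg/m³ × 9.8 m/s² × 570 m = 1.100×10^7 Pa = 11.00 MPa
unconsolidated sand: 1870 kg/m³ × 9.8 m/s² × 460 m = 8.430×10^6 Pa = 8.430 MPa
gypsum: 2300 kg/m³ × 9.8 m/s² × 340 m = 7.664×10^6 Pa = 7.664 MPa
Total = 11.00 + 8.430 + 7.664 = 27.098 MPa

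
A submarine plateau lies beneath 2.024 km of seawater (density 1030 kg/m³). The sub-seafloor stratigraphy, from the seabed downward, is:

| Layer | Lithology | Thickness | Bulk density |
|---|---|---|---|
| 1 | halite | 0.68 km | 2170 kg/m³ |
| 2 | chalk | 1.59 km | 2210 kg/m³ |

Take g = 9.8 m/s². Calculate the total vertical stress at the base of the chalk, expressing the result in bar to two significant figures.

seawater: 1030 kg/m³ × 9.8 m/s² × 2024 m = 2.043×10^7 Pa = 204.3 bar
halite: 2170 kg/m³ × 9.8 m/s² × 680 m = 1.446×10^7 Pa = 144.6 bar
chalk: 2210 kg/m³ × 9.8 m/s² × 1590 m = 3.444×10^7 Pa = 344.4 bar
Total = 204.3 + 144.6 + 344.4 = 693.27 bar

690 bar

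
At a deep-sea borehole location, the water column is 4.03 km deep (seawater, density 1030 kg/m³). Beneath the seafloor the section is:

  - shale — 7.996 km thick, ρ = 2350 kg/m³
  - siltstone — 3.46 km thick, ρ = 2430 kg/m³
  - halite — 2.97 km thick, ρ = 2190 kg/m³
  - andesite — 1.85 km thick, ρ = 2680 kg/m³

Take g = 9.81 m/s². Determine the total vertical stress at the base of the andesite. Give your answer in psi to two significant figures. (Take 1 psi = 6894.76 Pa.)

seawater: 1030 kg/m³ × 9.81 m/s² × 4030 m = 4.072×10^7 Pa = 5906 psi
shale: 2350 kg/m³ × 9.81 m/s² × 7996 m = 1.843×10^8 Pa = 26736 psi
siltstone: 2430 kg/m³ × 9.81 m/s² × 3460 m = 8.248×10^7 Pa = 11963 psi
halite: 2190 kg/m³ × 9.81 m/s² × 2970 m = 6.381×10^7 Pa = 9254 psi
andesite: 2680 kg/m³ × 9.81 m/s² × 1850 m = 4.864×10^7 Pa = 7054 psi
Total = 5906 + 26736 + 11963 + 9254 + 7054 = 60913 psi

61000 psi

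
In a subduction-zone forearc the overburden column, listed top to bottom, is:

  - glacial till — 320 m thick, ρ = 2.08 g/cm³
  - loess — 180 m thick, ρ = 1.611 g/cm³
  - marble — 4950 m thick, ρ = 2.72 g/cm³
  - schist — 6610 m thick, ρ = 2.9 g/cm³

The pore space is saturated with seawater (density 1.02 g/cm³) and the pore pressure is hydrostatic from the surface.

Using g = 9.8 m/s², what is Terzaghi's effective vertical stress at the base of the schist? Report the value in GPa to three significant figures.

Overburden (lithostatic) stress σ_v:
glacial till: 2080 kg/m³ × 9.8 m/s² × 320 m = 6.523×10^6 Pa = 6.523 MPa
loess: 1611 kg/m³ × 9.8 m/s² × 180 m = 2.842×10^6 Pa = 2.842 MPa
marble: 2720 kg/m³ × 9.8 m/s² × 4950 m = 1.319×10^8 Pa = 131.9 MPa
schist: 2900 kg/m³ × 9.8 m/s² × 6610 m = 1.879×10^8 Pa = 187.9 MPa
Total = 6.523 + 2.842 + 131.9 + 187.9 = 329.17 MPa
Pore pressure P_p = 1020 kg/m³ × 9.8 m/s² × 12060 m = 1.206×10^8 Pa = 120.6 MPa
Effective stress σ' = σ_v − P_p = 329.2 − 120.6 = 208.62 MPa = 0.20862 GPa

0.209 GPa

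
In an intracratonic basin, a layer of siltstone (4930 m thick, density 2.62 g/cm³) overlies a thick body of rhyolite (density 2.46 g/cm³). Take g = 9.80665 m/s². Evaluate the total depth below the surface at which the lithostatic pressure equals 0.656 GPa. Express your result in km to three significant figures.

Pressure at base of upper layers: 2620×9.80665×4930 = 1.267×10^8 Pa = 0.1267 GPa
Remaining pressure to be supplied by rhyolite: 6.560×10^8 − 1.267×10^8 = 5.293×10^8 Pa
Additional depth in rhyolite = 5.293×10^8 Pa / (2460 kg/m³ × 9.80665 m/s²) = 21942 m
Total depth = 4930 m + 21942 m = 26872 m
= 26.872 km

26.9 km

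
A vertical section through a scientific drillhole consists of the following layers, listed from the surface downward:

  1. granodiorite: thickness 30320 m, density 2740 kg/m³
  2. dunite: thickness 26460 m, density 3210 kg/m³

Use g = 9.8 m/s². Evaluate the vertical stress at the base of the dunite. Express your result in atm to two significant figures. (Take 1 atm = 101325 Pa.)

16000 atm

granodiorite: 2740 kg/m³ × 9.8 m/s² × 30320 m = 8.142×10^8 Pa = 8035 atm
dunite: 3210 kg/m³ × 9.8 m/s² × 26460 m = 8.324×10^8 Pa = 8215 atm
Total = 8035 + 8215 = 16250 atm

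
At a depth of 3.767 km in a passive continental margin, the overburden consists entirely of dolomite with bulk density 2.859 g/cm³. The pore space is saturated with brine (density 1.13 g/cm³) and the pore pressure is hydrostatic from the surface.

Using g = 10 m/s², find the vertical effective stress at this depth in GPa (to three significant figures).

Overburden (lithostatic) stress σ_v:
dolomite: 2859 kg/m³ × 10 m/s² × 3767 m = 1.077×10^8 Pa = 107.7 MPa
Pore pressure P_p = 1130 kg/m³ × 10 m/s² × 3767 m = 4.257×10^7 Pa = 42.57 MPa
Effective stress σ' = σ_v − P_p = 107.7 − 42.57 = 65.131 MPa = 0.065131 GPa

0.0651 GPa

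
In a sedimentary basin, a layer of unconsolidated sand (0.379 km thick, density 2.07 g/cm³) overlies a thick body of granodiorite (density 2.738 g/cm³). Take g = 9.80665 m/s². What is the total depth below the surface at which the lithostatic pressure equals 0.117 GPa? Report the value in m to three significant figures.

Pressure at base of upper layers: 2070×9.80665×379 = 7.694×10^6 Pa = 7.694×10^-3 GPa
Remaining pressure to be supplied by granodiorite: 1.170×10^8 − 7.694×10^6 = 1.093×10^8 Pa
Additional depth in granodiorite = 1.093×10^8 Pa / (2738 kg/m³ × 9.80665 m/s²) = 4070.9 m
Total depth = 379 m + 4070.9 m = 4449.9 m

4450 m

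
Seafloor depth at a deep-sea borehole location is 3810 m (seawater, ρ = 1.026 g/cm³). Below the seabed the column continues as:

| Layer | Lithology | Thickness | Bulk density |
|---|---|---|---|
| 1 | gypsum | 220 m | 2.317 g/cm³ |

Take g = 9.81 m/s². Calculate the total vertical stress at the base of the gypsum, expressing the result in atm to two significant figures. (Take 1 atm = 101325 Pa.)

seawater: 1026 kg/m³ × 9.81 m/s² × 3810 m = 3.835×10^7 Pa = 378.5 atm
gypsum: 2317 kg/m³ × 9.81 m/s² × 220 m = 5.001×10^6 Pa = 49.35 atm
Total = 378.5 + 49.35 = 427.82 atm

430 atm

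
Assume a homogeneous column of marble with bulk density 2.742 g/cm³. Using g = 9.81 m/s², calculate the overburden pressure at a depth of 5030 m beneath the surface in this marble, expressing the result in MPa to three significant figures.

marble: 2742 kg/m³ × 9.81 m/s² × 5030 m = 1.353×10^8 Pa = 135.3 MPa

135 MPa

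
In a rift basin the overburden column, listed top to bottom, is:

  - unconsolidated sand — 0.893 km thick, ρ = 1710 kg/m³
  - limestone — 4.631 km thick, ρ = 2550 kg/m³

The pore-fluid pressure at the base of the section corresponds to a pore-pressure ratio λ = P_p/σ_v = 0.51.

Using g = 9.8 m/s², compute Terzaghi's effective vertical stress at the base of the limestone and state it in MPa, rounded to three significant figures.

64.0 MPa

Overburden (lithostatic) stress σ_v:
unconsolidated sand: 1710 kg/m³ × 9.8 m/s² × 893 m = 1.496×10^7 Pa = 14.96 MPa
limestone: 2550 kg/m³ × 9.8 m/s² × 4631 m = 1.157×10^8 Pa = 115.7 MPa
Total = 14.96 + 115.7 = 130.69 MPa
Pore pressure P_p = λ·σ_v = 0.51 × 130.7 MPa = 66.65 MPa
Effective stress σ' = σ_v − P_p = 130.7 − 66.65 = 64.040 MPa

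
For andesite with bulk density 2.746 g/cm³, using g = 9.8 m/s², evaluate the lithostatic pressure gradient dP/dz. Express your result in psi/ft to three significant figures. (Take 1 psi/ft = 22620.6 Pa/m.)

1.19 psi/ft

dP/dz = ρg = 2746 kg/m³ × 9.8 m/s² = 26911 Pa/m
= 26911 Pa/m × (1 psi/ft / 22621 Pa/m) = 1.1897 psi/ft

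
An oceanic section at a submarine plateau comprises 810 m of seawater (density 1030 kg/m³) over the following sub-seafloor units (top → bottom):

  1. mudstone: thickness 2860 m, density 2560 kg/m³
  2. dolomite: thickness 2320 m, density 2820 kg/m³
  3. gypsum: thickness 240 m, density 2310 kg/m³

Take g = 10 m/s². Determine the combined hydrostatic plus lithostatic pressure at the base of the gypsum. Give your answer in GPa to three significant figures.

0.153 GPa

seawater: 1030 kg/m³ × 10 m/s² × 810 m = 8.343×10^6 Pa = 8.343×10^-3 GPa
mudstone: 2560 kg/m³ × 10 m/s² × 2860 m = 7.322×10^7 Pa = 0.07322 GPa
dolomite: 2820 kg/m³ × 10 m/s² × 2320 m = 6.542×10^7 Pa = 0.06542 GPa
gypsum: 2310 kg/m³ × 10 m/s² × 240 m = 5.544×10^6 Pa = 5.544×10^-3 GPa
Total = 8.343×10^-3 + 0.07322 + 0.06542 + 5.544×10^-3 = 0.15253 GPa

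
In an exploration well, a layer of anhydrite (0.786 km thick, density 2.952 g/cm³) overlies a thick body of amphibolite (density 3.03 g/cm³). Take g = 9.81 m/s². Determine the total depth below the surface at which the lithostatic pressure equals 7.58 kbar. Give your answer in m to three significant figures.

25500 m

Pressure at base of upper layers: 2952×9.81×786 = 2.276×10^7 Pa = 0.2276 kbar
Remaining pressure to be supplied by amphibolite: 7.580×10^8 − 2.276×10^7 = 7.352×10^8 Pa
Additional depth in amphibolite = 7.352×10^8 Pa / (3030 kg/m³ × 9.81 m/s²) = 24735 m
Total depth = 786 m + 24735 m = 25521 m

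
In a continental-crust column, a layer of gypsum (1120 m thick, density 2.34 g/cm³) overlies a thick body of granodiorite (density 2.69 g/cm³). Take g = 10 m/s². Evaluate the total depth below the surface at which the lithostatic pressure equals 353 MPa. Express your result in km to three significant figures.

Pressure at base of upper layers: 2340×10×1120 = 2.621×10^7 Pa = 26.21 MPa
Remaining pressure to be supplied by granodiorite: 3.530×10^8 − 2.621×10^7 = 3.268×10^8 Pa
Additional depth in granodiorite = 3.268×10^8 Pa / (2690 kg/m³ × 10 m/s²) = 12148 m
Total depth = 1120 m + 12148 m = 13268 m
= 13.268 km

13.3 km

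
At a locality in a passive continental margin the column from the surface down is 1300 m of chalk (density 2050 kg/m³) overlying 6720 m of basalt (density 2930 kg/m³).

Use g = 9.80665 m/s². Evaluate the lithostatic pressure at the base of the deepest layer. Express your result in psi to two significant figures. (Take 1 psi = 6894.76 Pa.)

chalk: 2050 kg/m³ × 9.80665 m/s² × 1300 m = 2.613×10^7 Pa = 3791 psi
basalt: 2930 kg/m³ × 9.80665 m/s² × 6720 m = 1.931×10^8 Pa = 28005 psi
Total = 3791 + 28005 = 31796 psi

32000 psi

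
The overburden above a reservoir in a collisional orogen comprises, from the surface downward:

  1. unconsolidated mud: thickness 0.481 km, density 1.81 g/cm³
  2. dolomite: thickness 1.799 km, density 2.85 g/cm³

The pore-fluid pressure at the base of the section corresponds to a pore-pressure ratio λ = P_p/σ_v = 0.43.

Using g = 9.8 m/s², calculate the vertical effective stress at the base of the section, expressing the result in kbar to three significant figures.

0.335 kbar

Overburden (lithostatic) stress σ_v:
unconsolidated mud: 1810 kg/m³ × 9.8 m/s² × 481 m = 8.532×10^6 Pa = 8.532 MPa
dolomite: 2850 kg/m³ × 9.8 m/s² × 1799 m = 5.025×10^7 Pa = 50.25 MPa
Total = 8.532 + 50.25 = 58.778 MPa
Pore pressure P_p = λ·σ_v = 0.43 × 58.78 MPa = 25.27 MPa
Effective stress σ' = σ_v − P_p = 58.78 − 25.27 = 33.503 MPa = 0.33503 kbar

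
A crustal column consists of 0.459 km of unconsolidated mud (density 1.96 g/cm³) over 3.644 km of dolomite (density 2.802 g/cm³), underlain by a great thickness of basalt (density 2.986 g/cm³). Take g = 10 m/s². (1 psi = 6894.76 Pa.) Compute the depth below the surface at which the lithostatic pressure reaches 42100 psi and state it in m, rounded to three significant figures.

Pressure at base of upper layers: 1960×10×459 + 2802×10×3644 = 1.111×10^8 Pa = 16114 psi
Remaining pressure to be supplied by basalt: 2.903×10^8 − 1.111×10^8 = 1.792×10^8 Pa
Additional depth in basalt = 1.792×10^8 Pa / (2986 kg/m³ × 10 m/s²) = 6000.3 m
Total depth = 4103 m + 6000.3 m = 10103 m

10100 m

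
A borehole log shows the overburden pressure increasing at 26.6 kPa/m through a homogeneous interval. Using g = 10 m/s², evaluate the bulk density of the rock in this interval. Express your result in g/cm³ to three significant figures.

2.66 g/cm³

ρ = (dP/dz)/g = 26.6 kPa/m / 10 m/s² = 26600 Pa/m / 10 m/s² = 2660.0 kg/m³
= 2.660 g/cm³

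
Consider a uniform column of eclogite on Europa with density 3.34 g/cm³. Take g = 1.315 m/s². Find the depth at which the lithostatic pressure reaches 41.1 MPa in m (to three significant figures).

9360 m

h = P/(ρg) = 41.1 MPa / (3340 kg/m³ × 1.315 m/s²) = 4.110×10^7 Pa / 4392.1 Pa/m = 9357.7 m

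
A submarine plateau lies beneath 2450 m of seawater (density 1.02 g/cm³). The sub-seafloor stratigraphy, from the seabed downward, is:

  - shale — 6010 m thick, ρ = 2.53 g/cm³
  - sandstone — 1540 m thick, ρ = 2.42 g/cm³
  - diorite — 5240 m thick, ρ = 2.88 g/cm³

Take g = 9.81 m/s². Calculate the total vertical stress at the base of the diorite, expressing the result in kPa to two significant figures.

seawater: 1020 kg/m³ × 9.81 m/s² × 2450 m = 2.452×10^7 Pa = 24515 kPa
shale: 2530 kg/m³ × 9.81 m/s² × 6010 m = 1.492×10^8 Pa = 1.492×10^5 kPa
sandstone: 2420 kg/m³ × 9.81 m/s² × 1540 m = 3.656×10^7 Pa = 36560 kPa
diorite: 2880 kg/m³ × 9.81 m/s² × 5240 m = 1.480×10^8 Pa = 1.480×10^5 kPa
Total = 24515 + 1.492×10^5 + 36560 + 1.480×10^5 = 3.5828×10^5 kPa

360000 kPa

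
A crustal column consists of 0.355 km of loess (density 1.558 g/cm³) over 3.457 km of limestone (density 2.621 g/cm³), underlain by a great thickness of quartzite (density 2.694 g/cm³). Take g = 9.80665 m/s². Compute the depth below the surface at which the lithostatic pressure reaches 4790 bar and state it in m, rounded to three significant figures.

18400 m

Pressure at base of upper layers: 1558×9.80665×355 + 2621×9.80665×3457 = 9.428×10^7 Pa = 942.8 bar
Remaining pressure to be supplied by quartzite: 4.790×10^8 − 9.428×10^7 = 3.847×10^8 Pa
Additional depth in quartzite = 3.847×10^8 Pa / (2694 kg/m³ × 9.80665 m/s²) = 14562 m
Total depth = 3812 m + 14562 m = 18374 m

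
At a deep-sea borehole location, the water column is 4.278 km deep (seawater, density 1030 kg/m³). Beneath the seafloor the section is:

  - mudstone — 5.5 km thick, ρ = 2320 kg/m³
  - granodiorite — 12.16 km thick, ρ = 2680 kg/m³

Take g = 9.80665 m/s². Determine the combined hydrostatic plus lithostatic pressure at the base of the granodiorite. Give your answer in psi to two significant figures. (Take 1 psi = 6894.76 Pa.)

seawater: 1030 kg/m³ × 9.80665 m/s² × 4278 m = 4.321×10^7 Pa = 6267 psi
mudstone: 2320 kg/m³ × 9.80665 m/s² × 5500 m = 1.251×10^8 Pa = 18149 psi
granodiorite: 2680 kg/m³ × 9.80665 m/s² × 12160 m = 3.196×10^8 Pa = 46352 psi
Total = 6267 + 18149 + 46352 = 70768 psi

71000 psi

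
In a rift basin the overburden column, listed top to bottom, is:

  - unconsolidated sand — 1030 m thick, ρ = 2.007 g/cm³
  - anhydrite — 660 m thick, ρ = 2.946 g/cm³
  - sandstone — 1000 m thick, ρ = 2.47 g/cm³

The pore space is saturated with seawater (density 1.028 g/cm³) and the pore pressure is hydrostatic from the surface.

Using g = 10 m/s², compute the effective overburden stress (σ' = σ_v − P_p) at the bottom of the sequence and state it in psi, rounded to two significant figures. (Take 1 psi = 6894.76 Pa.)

Overburden (lithostatic) stress σ_v:
unconsolidated sand: 2007 kg/m³ × 10 m/s² × 1030 m = 2.067×10^7 Pa = 20.67 MPa
anhydrite: 2946 kg/m³ × 10 m/s² × 660 m = 1.944×10^7 Pa = 19.44 MPa
sandstone: 2470 kg/m³ × 10 m/s² × 1000 m = 2.470×10^7 Pa = 24.70 MPa
Total = 20.67 + 19.44 + 24.70 = 64.816 MPa
Pore pressure P_p = 1028 kg/m³ × 10 m/s² × 2690 m = 2.765×10^7 Pa = 27.65 MPa
Effective stress σ' = σ_v − P_p = 64.82 − 27.65 = 37.163 MPa = 5390.0 psi

5400 psi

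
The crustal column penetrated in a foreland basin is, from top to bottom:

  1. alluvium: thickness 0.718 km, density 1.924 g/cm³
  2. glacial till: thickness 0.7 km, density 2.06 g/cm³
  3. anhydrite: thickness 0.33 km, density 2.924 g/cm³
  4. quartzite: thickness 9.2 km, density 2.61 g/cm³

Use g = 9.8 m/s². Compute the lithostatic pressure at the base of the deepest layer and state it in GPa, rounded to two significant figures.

alluvium: 1924 kg/m³ × 9.8 m/s² × 718 m = 1.354×10^7 Pa = 0.01354 GPa
glacial till: 2060 kg/m³ × 9.8 m/s² × 700 m = 1.413×10^7 Pa = 0.01413 GPa
anhydrite: 2924 kg/m³ × 9.8 m/s² × 330 m = 9.456×10^6 Pa = 9.456×10^-3 GPa
quartzite: 2610 kg/m³ × 9.8 m/s² × 9200 m = 2.353×10^8 Pa = 0.2353 GPa
Total = 0.01354 + 0.01413 + 9.456×10^-3 + 0.2353 = 0.27244 GPa

0.27 GPa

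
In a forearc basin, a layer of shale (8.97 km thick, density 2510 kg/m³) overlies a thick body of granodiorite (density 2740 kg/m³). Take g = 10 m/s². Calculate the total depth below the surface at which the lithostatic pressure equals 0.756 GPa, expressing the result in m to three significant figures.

28300 m

Pressure at base of upper layers: 2510×10×8970 = 2.251×10^8 Pa = 0.2251 GPa
Remaining pressure to be supplied by granodiorite: 7.560×10^8 − 2.251×10^8 = 5.309×10^8 Pa
Additional depth in granodiorite = 5.309×10^8 Pa / (2740 kg/m³ × 10 m/s²) = 19374 m
Total depth = 8970 m + 19374 m = 28344 m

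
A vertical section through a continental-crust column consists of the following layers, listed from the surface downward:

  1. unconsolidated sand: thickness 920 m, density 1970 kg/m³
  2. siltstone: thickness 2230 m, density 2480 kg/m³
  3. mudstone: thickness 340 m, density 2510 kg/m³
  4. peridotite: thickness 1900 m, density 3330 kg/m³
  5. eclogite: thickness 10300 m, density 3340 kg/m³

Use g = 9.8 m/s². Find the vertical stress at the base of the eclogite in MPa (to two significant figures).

unconsolidated sand: 1970 kg/m³ × 9.8 m/s² × 920 m = 1.776×10^7 Pa = 17.76 MPa
siltstone: 2480 kg/m³ × 9.8 m/s² × 2230 m = 5.420×10^7 Pa = 54.20 MPa
mudstone: 2510 kg/m³ × 9.8 m/s² × 340 m = 8.363×10^6 Pa = 8.363 MPa
peridotite: 3330 kg/m³ × 9.8 m/s² × 1900 m = 6.200×10^7 Pa = 62.00 MPa
eclogite: 3340 kg/m³ × 9.8 m/s² × 10300 m = 3.371×10^8 Pa = 337.1 MPa
Total = 17.76 + 54.20 + 8.363 + 62.00 + 337.1 = 479.47 MPa

480 MPa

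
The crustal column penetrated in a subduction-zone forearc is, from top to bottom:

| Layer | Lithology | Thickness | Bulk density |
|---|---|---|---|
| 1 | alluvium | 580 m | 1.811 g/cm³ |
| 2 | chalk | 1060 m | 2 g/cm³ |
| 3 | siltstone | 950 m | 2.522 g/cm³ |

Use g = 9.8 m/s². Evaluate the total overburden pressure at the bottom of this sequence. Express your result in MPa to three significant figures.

54.5 MPa

alluvium: 1811 kg/m³ × 9.8 m/s² × 580 m = 1.029×10^7 Pa = 10.29 MPa
chalk: 2000 kg/m³ × 9.8 m/s² × 1060 m = 2.078×10^7 Pa = 20.78 MPa
siltstone: 2522 kg/m³ × 9.8 m/s² × 950 m = 2.348×10^7 Pa = 23.48 MPa
Total = 10.29 + 20.78 + 23.48 = 54.550 MPa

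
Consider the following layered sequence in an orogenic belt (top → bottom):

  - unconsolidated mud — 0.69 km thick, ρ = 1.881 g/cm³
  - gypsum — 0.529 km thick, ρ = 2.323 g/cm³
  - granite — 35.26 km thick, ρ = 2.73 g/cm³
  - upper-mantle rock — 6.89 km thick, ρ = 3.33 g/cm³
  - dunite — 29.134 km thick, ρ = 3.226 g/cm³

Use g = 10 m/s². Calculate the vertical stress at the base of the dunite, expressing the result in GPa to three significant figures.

unconsolidated mud: 1881 kg/m³ × 10 m/s² × 690 m = 1.298×10^7 Pa = 0.01298 GPa
gypsum: 2323 kg/m³ × 10 m/s² × 529 m = 1.229×10^7 Pa = 0.01229 GPa
granite: 2730 kg/m³ × 10 m/s² × 35260 m = 9.626×10^8 Pa = 0.9626 GPa
upper-mantle rock: 3330 kg/m³ × 10 m/s² × 6890 m = 2.294×10^8 Pa = 0.2294 GPa
dunite: 3226 kg/m³ × 10 m/s² × 29134 m = 9.399×10^8 Pa = 0.9399 GPa
Total = 0.01298 + 0.01229 + 0.9626 + 0.2294 + 0.9399 = 2.1572 GPa

2.16 GPa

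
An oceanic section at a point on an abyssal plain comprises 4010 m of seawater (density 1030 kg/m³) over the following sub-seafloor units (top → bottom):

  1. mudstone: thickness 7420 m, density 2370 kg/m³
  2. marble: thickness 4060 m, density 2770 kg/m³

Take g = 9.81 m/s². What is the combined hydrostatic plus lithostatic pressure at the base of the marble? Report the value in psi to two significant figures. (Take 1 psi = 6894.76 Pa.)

seawater: 1030 kg/m³ × 9.81 m/s² × 4010 m = 4.052×10^7 Pa = 5877 psi
mudstone: 2370 kg/m³ × 9.81 m/s² × 7420 m = 1.725×10^8 Pa = 25021 psi
marble: 2770 kg/m³ × 9.81 m/s² × 4060 m = 1.103×10^8 Pa = 16001 psi
Total = 5877 + 25021 + 16001 = 46899 psi

47000 psi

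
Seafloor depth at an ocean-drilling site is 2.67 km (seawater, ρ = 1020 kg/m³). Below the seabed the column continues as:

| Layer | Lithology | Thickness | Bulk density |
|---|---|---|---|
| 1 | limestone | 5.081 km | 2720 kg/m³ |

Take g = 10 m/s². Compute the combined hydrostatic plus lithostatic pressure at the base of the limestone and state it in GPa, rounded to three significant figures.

0.165 GPa

seawater: 1020 kg/m³ × 10 m/s² × 2670 m = 2.723×10^7 Pa = 0.02723 GPa
limestone: 2720 kg/m³ × 10 m/s² × 5081 m = 1.382×10^8 Pa = 0.1382 GPa
Total = 0.02723 + 0.1382 = 0.16544 GPa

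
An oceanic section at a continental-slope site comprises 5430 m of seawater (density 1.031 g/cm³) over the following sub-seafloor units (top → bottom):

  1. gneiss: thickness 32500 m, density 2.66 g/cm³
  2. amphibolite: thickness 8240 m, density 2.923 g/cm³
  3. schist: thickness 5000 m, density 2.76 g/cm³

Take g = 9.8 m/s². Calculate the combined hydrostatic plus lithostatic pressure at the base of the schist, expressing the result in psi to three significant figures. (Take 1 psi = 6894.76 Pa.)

185000 psi

seawater: 1031 kg/m³ × 9.8 m/s² × 5430 m = 5.486×10^7 Pa = 7957 psi
gneiss: 2660 kg/m³ × 9.8 m/s² × 32500 m = 8.472×10^8 Pa = 1.229×10^5 psi
amphibolite: 2923 kg/m³ × 9.8 m/s² × 8240 m = 2.360×10^8 Pa = 34234 psi
schist: 2760 kg/m³ × 9.8 m/s² × 5000 m = 1.352×10^8 Pa = 19615 psi
Total = 7957 + 1.229×10^5 + 34234 + 19615 = 1.8468×10^5 psi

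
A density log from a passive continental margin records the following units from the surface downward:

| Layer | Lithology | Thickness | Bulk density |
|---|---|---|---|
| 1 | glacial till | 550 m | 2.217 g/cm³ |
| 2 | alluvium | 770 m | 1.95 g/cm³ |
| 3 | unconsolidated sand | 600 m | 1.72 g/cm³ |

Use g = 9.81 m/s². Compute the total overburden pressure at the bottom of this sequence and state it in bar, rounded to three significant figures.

368 bar

glacial till: 2217 kg/m³ × 9.81 m/s² × 550 m = 1.196×10^7 Pa = 119.6 bar
alluvium: 1950 kg/m³ × 9.81 m/s² × 770 m = 1.473×10^7 Pa = 147.3 bar
unconsolidated sand: 1720 kg/m³ × 9.81 m/s² × 600 m = 1.012×10^7 Pa = 101.2 bar
Total = 119.6 + 147.3 + 101.2 = 368.15 bar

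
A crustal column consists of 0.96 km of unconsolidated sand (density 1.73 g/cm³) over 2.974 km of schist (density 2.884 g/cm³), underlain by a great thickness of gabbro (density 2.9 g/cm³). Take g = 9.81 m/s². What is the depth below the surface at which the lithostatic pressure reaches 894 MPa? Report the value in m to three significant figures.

Pressure at base of upper layers: 1730×9.81×960 + 2884×9.81×2974 = 1.004×10^8 Pa = 100.4 MPa
Remaining pressure to be supplied by gabbro: 8.940×10^8 − 1.004×10^8 = 7.936×10^8 Pa
Additional depth in gabbro = 7.936×10^8 Pa / (2900 kg/m³ × 9.81 m/s²) = 27894 m
Total depth = 3934 m + 27894 m = 31828 m

31800 m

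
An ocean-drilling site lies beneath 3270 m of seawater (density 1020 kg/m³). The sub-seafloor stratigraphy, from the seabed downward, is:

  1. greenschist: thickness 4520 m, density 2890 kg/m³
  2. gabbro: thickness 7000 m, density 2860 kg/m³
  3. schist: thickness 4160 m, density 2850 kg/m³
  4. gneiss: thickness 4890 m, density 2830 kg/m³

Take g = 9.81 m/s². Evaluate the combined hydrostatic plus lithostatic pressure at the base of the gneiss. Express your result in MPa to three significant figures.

seawater: 1020 kg/m³ × 9.81 m/s² × 3270 m = 3.272×10^7 Pa = 32.72 MPa
greenschist: 2890 kg/m³ × 9.81 m/s² × 4520 m = 1.281×10^8 Pa = 128.1 MPa
gabbro: 2860 kg/m³ × 9.81 m/s² × 7000 m = 1.964×10^8 Pa = 196.4 MPa
schist: 2850 kg/m³ × 9.81 m/s² × 4160 m = 1.163×10^8 Pa = 116.3 MPa
gneiss: 2830 kg/m³ × 9.81 m/s² × 4890 m = 1.358×10^8 Pa = 135.8 MPa
Total = 32.72 + 128.1 + 196.4 + 116.3 + 135.8 = 609.33 MPa

609 MPa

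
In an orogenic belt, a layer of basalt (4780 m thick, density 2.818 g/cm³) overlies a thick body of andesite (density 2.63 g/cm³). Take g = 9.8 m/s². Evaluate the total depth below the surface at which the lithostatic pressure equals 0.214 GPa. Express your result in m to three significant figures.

Pressure at base of upper layers: 2818×9.8×4780 = 1.320×10^8 Pa = 0.1320 GPa
Remaining pressure to be supplied by andesite: 2.140×10^8 − 1.320×10^8 = 8.199×10^7 Pa
Additional depth in andesite = 8.199×10^7 Pa / (2630 kg/m³ × 9.8 m/s²) = 3181.3 m
Total depth = 4780 m + 3181.3 m = 7961.3 m

7960 m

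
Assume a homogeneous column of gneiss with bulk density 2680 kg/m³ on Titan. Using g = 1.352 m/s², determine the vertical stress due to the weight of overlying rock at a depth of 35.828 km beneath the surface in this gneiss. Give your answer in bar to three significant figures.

gneiss: 2680 kg/m³ × 1.352 m/s² × 35828 m = 1.298×10^8 Pa = 1298 bar

1300 bar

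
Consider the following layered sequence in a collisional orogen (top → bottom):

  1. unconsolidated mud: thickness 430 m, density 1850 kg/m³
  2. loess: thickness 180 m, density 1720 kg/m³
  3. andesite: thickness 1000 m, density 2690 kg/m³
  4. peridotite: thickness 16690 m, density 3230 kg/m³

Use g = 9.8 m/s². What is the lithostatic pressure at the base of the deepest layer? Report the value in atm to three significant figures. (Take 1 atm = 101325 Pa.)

5580 atm

unconsolidated mud: 1850 kg/m³ × 9.8 m/s² × 430 m = 7.796×10^6 Pa = 76.94 atm
loess: 1720 kg/m³ × 9.8 m/s² × 180 m = 3.034×10^6 Pa = 29.94 atm
andesite: 2690 kg/m³ × 9.8 m/s² × 1000 m = 2.636×10^7 Pa = 260.2 atm
peridotite: 3230 kg/m³ × 9.8 m/s² × 16690 m = 5.283×10^8 Pa = 5214 atm
Total = 76.94 + 29.94 + 260.2 + 5214 = 5581.0 atm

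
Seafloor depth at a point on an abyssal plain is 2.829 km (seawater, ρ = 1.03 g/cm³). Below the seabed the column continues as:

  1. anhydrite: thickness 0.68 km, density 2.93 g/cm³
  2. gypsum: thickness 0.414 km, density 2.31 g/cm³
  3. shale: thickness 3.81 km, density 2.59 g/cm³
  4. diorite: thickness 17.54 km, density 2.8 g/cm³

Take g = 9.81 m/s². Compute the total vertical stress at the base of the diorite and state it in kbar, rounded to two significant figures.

seawater: 1030 kg/m³ × 9.81 m/s² × 2829 m = 2.859×10^7 Pa = 0.2859 kbar
anhydrite: 2930 kg/m³ × 9.81 m/s² × 680 m = 1.955×10^7 Pa = 0.1955 kbar
gypsum: 2310 kg/m³ × 9.81 m/s² × 414 m = 9.382×10^6 Pa = 0.09382 kbar
shale: 2590 kg/m³ × 9.81 m/s² × 3810 m = 9.680×10^7 Pa = 0.9680 kbar
diorite: 2800 kg/m³ × 9.81 m/s² × 17540 m = 4.818×10^8 Pa = 4.818 kbar
Total = 0.2859 + 0.1955 + 0.09382 + 0.9680 + 4.818 = 6.3611 kbar

6.4 kbar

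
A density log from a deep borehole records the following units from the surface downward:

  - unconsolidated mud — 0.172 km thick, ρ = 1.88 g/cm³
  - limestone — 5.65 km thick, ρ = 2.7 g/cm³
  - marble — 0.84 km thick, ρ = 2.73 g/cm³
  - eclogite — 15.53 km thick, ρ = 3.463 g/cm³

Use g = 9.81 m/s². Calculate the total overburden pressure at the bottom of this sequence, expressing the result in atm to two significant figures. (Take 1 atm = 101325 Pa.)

6900 atm

unconsolidated mud: 1880 kg/m³ × 9.81 m/s² × 172 m = 3.172×10^6 Pa = 31.31 atm
limestone: 2700 kg/m³ × 9.81 m/s² × 5650 m = 1.497×10^8 Pa = 1477 atm
marble: 2730 kg/m³ × 9.81 m/s² × 840 m = 2.250×10^7 Pa = 222.0 atm
eclogite: 3463 kg/m³ × 9.81 m/s² × 15530 m = 5.276×10^8 Pa = 5207 atm
Total = 31.31 + 1477 + 222.0 + 5207 = 6937.1 atm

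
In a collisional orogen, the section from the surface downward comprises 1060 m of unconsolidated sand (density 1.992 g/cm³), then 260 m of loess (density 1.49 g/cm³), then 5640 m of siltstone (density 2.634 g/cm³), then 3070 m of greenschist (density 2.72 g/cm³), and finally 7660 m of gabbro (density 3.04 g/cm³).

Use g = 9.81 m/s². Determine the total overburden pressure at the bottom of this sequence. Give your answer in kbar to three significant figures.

4.81 kbar

unconsolidated sand: 1992 kg/m³ × 9.81 m/s² × 1060 m = 2.071×10^7 Pa = 0.2071 kbar
loess: 1490 kg/m³ × 9.81 m/s² × 260 m = 3.800×10^6 Pa = 0.03800 kbar
siltstone: 2634 kg/m³ × 9.81 m/s² × 5640 m = 1.457×10^8 Pa = 1.457 kbar
greenschist: 2720 kg/m³ × 9.81 m/s² × 3070 m = 8.192×10^7 Pa = 0.8192 kbar
gabbro: 3040 kg/m³ × 9.81 m/s² × 7660 m = 2.284×10^8 Pa = 2.284 kbar
Total = 0.2071 + 0.03800 + 1.457 + 0.8192 + 2.284 = 4.8061 kbar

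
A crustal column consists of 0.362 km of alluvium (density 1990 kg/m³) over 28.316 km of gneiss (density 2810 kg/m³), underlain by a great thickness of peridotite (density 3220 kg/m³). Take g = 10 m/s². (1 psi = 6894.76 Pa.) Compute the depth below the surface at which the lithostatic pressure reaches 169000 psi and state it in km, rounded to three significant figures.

Pressure at base of upper layers: 1990×10×362 + 2810×10×28316 = 8.029×10^8 Pa = 1.164×10^5 psi
Remaining pressure to be supplied by peridotite: 1.165×10^9 − 8.029×10^8 = 3.623×10^8 Pa
Additional depth in peridotite = 3.623×10^8 Pa / (3220 kg/m³ × 10 m/s²) = 11253 m
Total depth = 28678 m + 11253 m = 39931 m
= 39.931 km

39.9 km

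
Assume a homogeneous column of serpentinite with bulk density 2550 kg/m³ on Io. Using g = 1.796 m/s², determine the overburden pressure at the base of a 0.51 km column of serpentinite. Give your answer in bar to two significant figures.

serpentinite: 2550 kg/m³ × 1.796 m/s² × 510 m = 2.336×10^6 Pa = 23.36 bar

23 bar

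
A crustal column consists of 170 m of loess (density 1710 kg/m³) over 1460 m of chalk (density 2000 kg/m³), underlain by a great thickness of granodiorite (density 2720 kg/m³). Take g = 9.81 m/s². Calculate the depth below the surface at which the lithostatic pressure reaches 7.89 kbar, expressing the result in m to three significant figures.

Pressure at base of upper layers: 1710×9.81×170 + 2000×9.81×1460 = 3.150×10^7 Pa = 0.3150 kbar
Remaining pressure to be supplied by granodiorite: 7.890×10^8 − 3.150×10^7 = 7.575×10^8 Pa
Additional depth in granodiorite = 7.575×10^8 Pa / (2720 kg/m³ × 9.81 m/s²) = 28389 m
Total depth = 1630 m + 28389 m = 30019 m

30000 m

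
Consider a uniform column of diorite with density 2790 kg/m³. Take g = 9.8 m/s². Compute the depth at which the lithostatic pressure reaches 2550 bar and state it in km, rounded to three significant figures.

9.33 km

h = P/(ρg) = 2550 bar / (2790 kg/m³ × 9.8 m/s²) = 2.550×10^8 Pa / 27342 Pa/m = 9326.3 m
= 9.3263 km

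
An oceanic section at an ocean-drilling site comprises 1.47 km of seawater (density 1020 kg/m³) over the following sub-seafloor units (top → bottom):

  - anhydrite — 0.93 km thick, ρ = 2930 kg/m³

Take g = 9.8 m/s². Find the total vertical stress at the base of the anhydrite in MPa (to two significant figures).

seawater: 1020 kg/m³ × 9.8 m/s² × 1470 m = 1.469×10^7 Pa = 14.69 MPa
anhydrite: 2930 kg/m³ × 9.8 m/s² × 930 m = 2.670×10^7 Pa = 26.70 MPa
Total = 14.69 + 26.70 = 41.398 MPa

41 MPa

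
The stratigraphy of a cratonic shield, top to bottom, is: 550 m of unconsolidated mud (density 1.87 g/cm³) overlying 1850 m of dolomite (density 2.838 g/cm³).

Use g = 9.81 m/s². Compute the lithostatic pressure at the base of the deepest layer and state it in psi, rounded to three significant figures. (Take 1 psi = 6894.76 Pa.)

unconsolidated mud: 1870 kg/m³ × 9.81 m/s² × 550 m = 1.009×10^7 Pa = 1463 psi
dolomite: 2838 kg/m³ × 9.81 m/s² × 1850 m = 5.151×10^7 Pa = 7470 psi
Total = 1463 + 7470 = 8933.6 psi

8930 psi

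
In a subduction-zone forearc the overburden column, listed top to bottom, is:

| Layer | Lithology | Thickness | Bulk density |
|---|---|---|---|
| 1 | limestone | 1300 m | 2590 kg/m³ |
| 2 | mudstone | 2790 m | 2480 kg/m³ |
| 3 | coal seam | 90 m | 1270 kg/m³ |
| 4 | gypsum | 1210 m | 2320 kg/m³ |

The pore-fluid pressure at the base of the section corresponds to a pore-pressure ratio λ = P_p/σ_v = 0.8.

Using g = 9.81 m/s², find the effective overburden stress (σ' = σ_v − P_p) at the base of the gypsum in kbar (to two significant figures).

Overburden (lithostatic) stress σ_v:
limestone: 2590 kg/m³ × 9.81 m/s² × 1300 m = 3.303×10^7 Pa = 33.03 MPa
mudstone: 2480 kg/m³ × 9.81 m/s² × 2790 m = 6.788×10^7 Pa = 67.88 MPa
coal seam: 1270 kg/m³ × 9.81 m/s² × 90 m = 1.121×10^6 Pa = 1.121 MPa
gypsum: 2320 kg/m³ × 9.81 m/s² × 1210 m = 2.754×10^7 Pa = 27.54 MPa
Total = 33.03 + 67.88 + 1.121 + 27.54 = 129.57 MPa
Pore pressure P_p = λ·σ_v = 0.8 × 129.6 MPa = 103.7 MPa
Effective stress σ' = σ_v − P_p = 129.6 − 103.7 = 25.914 MPa = 0.25914 kbar

0.26 kbar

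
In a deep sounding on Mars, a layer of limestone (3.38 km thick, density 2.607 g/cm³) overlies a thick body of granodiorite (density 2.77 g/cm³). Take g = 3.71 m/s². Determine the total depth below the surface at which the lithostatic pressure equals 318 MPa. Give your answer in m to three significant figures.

31100 m

Pressure at base of upper layers: 2607×3.71×3380 = 3.269×10^7 Pa = 32.69 MPa
Remaining pressure to be supplied by granodiorite: 3.180×10^8 − 3.269×10^7 = 2.853×10^8 Pa
Additional depth in granodiorite = 2.853×10^8 Pa / (2770 kg/m³ × 3.71 m/s²) = 27763 m
Total depth = 3380 m + 27763 m = 31143 m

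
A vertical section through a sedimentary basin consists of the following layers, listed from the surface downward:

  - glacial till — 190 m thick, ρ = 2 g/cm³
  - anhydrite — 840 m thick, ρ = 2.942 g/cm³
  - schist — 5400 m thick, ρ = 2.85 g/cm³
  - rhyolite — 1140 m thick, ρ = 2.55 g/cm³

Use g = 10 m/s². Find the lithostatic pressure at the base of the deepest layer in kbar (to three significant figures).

glacial till: 2000 kg/m³ × 10 m/s² × 190 m = 3.800×10^6 Pa = 0.03800 kbar
anhydrite: 2942 kg/m³ × 10 m/s² × 840 m = 2.471×10^7 Pa = 0.2471 kbar
schist: 2850 kg/m³ × 10 m/s² × 5400 m = 1.539×10^8 Pa = 1.539 kbar
rhyolite: 2550 kg/m³ × 10 m/s² × 1140 m = 2.907×10^7 Pa = 0.2907 kbar
Total = 0.03800 + 0.2471 + 1.539 + 0.2907 = 2.1148 kbar

2.11 kbar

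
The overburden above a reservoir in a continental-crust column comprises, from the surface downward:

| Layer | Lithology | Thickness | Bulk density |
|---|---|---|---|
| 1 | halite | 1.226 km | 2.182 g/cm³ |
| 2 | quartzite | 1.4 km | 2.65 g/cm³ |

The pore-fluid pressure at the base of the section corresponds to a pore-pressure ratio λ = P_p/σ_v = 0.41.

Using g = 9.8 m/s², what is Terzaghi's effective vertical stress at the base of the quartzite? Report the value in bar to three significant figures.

Overburden (lithostatic) stress σ_v:
halite: 2182 kg/m³ × 9.8 m/s² × 1226 m = 2.622×10^7 Pa = 26.22 MPa
quartzite: 2650 kg/m³ × 9.8 m/s² × 1400 m = 3.636×10^7 Pa = 36.36 MPa
Total = 26.22 + 36.36 = 62.574 MPa
Pore pressure P_p = λ·σ_v = 0.41 × 62.57 MPa = 25.66 MPa
Effective stress σ' = σ_v − P_p = 62.57 − 25.66 = 36.919 MPa = 369.19 bar

369 bar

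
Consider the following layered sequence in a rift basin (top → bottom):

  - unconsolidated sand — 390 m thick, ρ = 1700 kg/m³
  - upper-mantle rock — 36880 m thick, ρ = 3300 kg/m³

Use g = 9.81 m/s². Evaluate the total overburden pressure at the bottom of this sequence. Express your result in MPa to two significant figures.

unconsolidated sand: 1700 kg/m³ × 9.81 m/s² × 390 m = 6.504×10^6 Pa = 6.504 MPa
upper-mantle rock: 3300 kg/m³ × 9.81 m/s² × 36880 m = 1.194×10^9 Pa = 1194 MPa
Total = 6.504 + 1194 = 1200.4 MPa

1200 MPa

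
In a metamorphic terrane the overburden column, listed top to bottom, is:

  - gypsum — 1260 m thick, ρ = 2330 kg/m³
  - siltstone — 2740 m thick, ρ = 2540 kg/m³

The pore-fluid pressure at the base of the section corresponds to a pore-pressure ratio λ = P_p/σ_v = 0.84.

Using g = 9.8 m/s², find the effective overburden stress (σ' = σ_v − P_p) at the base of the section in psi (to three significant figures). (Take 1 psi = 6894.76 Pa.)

2250 psi

Overburden (lithostatic) stress σ_v:
gypsum: 2330 kg/m³ × 9.8 m/s² × 1260 m = 2.877×10^7 Pa = 28.77 MPa
siltstone: 2540 kg/m³ × 9.8 m/s² × 2740 m = 6.820×10^7 Pa = 68.20 MPa
Total = 28.77 + 68.20 = 96.975 MPa
Pore pressure P_p = λ·σ_v = 0.84 × 96.97 MPa = 81.46 MPa
Effective stress σ' = σ_v − P_p = 96.97 − 81.46 = 15.516 MPa = 2250.4 psi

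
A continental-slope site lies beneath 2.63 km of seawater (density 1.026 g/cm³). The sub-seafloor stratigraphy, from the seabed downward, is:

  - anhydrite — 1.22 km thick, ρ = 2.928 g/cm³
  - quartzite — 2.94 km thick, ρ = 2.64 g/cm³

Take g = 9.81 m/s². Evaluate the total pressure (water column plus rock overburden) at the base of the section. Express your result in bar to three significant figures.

seawater: 1026 kg/m³ × 9.81 m/s² × 2630 m = 2.647×10^7 Pa = 264.7 bar
anhydrite: 2928 kg/m³ × 9.81 m/s² × 1220 m = 3.504×10^7 Pa = 350.4 bar
quartzite: 2640 kg/m³ × 9.81 m/s² × 2940 m = 7.614×10^7 Pa = 761.4 bar
Total = 264.7 + 350.4 + 761.4 = 1376.6 bar

1380 bar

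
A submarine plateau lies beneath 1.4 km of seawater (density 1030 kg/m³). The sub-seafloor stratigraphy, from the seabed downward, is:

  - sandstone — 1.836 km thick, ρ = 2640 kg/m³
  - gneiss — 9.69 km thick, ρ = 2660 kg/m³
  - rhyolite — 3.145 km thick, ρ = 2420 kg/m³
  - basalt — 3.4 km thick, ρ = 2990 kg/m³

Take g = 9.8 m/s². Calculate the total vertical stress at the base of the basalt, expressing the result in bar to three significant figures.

4880 bar

seawater: 1030 kg/m³ × 9.8 m/s² × 1400 m = 1.413×10^7 Pa = 141.3 bar
sandstone: 2640 kg/m³ × 9.8 m/s² × 1836 m = 4.750×10^7 Pa = 475.0 bar
gneiss: 2660 kg/m³ × 9.8 m/s² × 9690 m = 2.526×10^8 Pa = 2526 bar
rhyolite: 2420 kg/m³ × 9.8 m/s² × 3145 m = 7.459×10^7 Pa = 745.9 bar
basalt: 2990 kg/m³ × 9.8 m/s² × 3400 m = 9.963×10^7 Pa = 996.3 bar
Total = 141.3 + 475.0 + 2526 + 745.9 + 996.3 = 4884.5 bar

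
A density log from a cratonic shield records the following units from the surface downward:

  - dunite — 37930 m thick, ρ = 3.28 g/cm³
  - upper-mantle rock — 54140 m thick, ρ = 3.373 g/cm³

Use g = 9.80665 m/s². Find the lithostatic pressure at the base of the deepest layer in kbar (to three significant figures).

dunite: 3280 kg/m³ × 9.80665 m/s² × 37930 m = 1.220×10^9 Pa = 12.20 kbar
upper-mantle rock: 3373 kg/m³ × 9.80665 m/s² × 54140 m = 1.791×10^9 Pa = 17.91 kbar
Total = 12.20 + 17.91 = 30.109 kbar

30.1 kbar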